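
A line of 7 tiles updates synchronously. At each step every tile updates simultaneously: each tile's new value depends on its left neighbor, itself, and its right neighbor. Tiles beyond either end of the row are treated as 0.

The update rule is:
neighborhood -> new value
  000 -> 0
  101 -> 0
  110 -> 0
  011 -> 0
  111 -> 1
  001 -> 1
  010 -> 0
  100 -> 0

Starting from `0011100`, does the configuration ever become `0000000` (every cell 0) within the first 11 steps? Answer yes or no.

step 1: 0101000
step 2: 1000000
step 3: 0000000
all cells are 0 at step 3

yes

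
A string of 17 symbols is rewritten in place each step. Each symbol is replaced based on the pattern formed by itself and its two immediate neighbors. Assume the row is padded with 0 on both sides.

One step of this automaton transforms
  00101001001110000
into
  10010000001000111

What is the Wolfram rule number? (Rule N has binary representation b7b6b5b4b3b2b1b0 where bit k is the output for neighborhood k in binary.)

position 11: 111 → 0  (bit 7 = 0)
position 12: 110 → 0  (bit 6 = 0)
position 3: 101 → 1  (bit 5 = 1)
position 5: 100 → 0  (bit 4 = 0)
position 10: 011 → 1  (bit 3 = 1)
position 2: 010 → 0  (bit 2 = 0)
position 1: 001 → 0  (bit 1 = 0)
position 0: 000 → 1  (bit 0 = 1)
bits b7..b0 = 00101001 = 41

41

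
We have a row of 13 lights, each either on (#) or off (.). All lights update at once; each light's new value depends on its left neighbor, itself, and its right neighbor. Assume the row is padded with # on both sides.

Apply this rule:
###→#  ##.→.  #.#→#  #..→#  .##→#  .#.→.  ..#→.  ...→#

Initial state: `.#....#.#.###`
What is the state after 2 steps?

.###.#..#####

#.###..#.####
.###.#..#####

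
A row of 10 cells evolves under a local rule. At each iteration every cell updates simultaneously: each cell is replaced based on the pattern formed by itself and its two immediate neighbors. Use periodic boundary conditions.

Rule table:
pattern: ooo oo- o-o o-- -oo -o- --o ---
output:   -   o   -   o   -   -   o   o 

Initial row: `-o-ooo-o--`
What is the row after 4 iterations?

iteration 1: o----o--oo
iteration 2: ooooo-oo--
iteration 3: ----o--ooo
iteration 4: oooo-oo--o

oooo-oo--o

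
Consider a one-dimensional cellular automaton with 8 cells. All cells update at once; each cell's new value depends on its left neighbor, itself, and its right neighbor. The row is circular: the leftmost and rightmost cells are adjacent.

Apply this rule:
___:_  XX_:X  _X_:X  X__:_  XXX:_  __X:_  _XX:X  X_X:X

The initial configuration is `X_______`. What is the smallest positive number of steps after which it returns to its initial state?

X_______

1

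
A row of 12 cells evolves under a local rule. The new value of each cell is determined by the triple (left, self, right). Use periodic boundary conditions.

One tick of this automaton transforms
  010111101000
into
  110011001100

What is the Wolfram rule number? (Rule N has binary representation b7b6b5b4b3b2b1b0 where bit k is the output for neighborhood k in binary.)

position 4: 111 → 1  (bit 7 = 1)
position 6: 110 → 0  (bit 6 = 0)
position 2: 101 → 0  (bit 5 = 0)
position 9: 100 → 1  (bit 4 = 1)
position 3: 011 → 0  (bit 3 = 0)
position 1: 010 → 1  (bit 2 = 1)
position 0: 001 → 1  (bit 1 = 1)
position 10: 000 → 0  (bit 0 = 0)
bits b7..b0 = 10010110 = 150

150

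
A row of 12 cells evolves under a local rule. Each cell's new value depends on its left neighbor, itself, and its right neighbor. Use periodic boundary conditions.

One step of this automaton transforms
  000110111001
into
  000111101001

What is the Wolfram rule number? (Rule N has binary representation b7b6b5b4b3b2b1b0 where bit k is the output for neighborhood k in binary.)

108

position 7: 111 → 0  (bit 7 = 0)
position 4: 110 → 1  (bit 6 = 1)
position 5: 101 → 1  (bit 5 = 1)
position 0: 100 → 0  (bit 4 = 0)
position 3: 011 → 1  (bit 3 = 1)
position 11: 010 → 1  (bit 2 = 1)
position 2: 001 → 0  (bit 1 = 0)
position 1: 000 → 0  (bit 0 = 0)
bits b7..b0 = 01101100 = 108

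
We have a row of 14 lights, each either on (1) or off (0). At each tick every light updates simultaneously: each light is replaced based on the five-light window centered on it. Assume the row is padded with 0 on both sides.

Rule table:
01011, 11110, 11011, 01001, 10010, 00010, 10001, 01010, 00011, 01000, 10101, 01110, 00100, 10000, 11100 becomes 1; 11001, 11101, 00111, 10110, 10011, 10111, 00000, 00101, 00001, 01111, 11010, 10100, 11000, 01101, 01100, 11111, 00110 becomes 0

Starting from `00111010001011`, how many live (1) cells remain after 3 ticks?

01010001110100
10101110100011
01110100011100
count of 1: 7

7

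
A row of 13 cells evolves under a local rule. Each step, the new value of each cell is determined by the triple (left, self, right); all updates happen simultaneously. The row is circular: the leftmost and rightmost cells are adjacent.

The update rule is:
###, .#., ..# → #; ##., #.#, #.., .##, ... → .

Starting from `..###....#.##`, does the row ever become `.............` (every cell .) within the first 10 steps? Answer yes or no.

.#.#....##...
##.#...#.....
...#..##....#
..##.#.....##
.#...#....#..
##..##...##..
...#....#...#
..##...##..##
.#....#...#..
##...##..##..
step 10 is ##...##..##.., still not uniform .

no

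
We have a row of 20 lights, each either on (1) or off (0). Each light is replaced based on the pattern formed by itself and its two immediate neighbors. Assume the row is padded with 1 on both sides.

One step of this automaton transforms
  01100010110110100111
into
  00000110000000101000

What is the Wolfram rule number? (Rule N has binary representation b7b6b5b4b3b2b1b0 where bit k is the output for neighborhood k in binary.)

6

position 18: 111 → 0  (bit 7 = 0)
position 2: 110 → 0  (bit 6 = 0)
position 0: 101 → 0  (bit 5 = 0)
position 3: 100 → 0  (bit 4 = 0)
position 1: 011 → 0  (bit 3 = 0)
position 6: 010 → 1  (bit 2 = 1)
position 5: 001 → 1  (bit 1 = 1)
position 4: 000 → 0  (bit 0 = 0)
bits b7..b0 = 00000110 = 6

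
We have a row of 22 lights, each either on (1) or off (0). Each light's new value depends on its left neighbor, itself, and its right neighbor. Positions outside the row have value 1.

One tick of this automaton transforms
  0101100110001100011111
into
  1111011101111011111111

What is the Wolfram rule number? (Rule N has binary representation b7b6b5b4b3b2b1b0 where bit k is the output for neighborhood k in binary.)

191

position 18: 111 → 1  (bit 7 = 1)
position 4: 110 → 0  (bit 6 = 0)
position 0: 101 → 1  (bit 5 = 1)
position 5: 100 → 1  (bit 4 = 1)
position 3: 011 → 1  (bit 3 = 1)
position 1: 010 → 1  (bit 2 = 1)
position 6: 001 → 1  (bit 1 = 1)
position 10: 000 → 1  (bit 0 = 1)
bits b7..b0 = 10111111 = 191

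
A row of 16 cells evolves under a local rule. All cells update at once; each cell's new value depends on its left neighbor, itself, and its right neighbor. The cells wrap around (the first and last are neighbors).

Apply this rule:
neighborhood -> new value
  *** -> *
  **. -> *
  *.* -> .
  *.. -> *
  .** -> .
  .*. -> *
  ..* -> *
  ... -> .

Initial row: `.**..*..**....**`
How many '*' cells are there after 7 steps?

step 1: ..******.**..*.*
step 2: **.*****..****.*
step 3: **..******.***..
step 4: .***.*****..****
step 5: ..**..******.***
step 6: **.***.*****..**
step 7: **..**..******.*
count of *: 11

11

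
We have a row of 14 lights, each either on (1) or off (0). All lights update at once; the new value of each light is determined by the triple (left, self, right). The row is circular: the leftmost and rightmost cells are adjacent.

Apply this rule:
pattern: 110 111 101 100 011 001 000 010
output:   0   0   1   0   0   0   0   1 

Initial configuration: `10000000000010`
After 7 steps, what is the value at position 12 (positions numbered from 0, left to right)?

10000000000011
00000000000000
00000000000000  (fixed point — unchanged through step 7)
position 12 holds 0

0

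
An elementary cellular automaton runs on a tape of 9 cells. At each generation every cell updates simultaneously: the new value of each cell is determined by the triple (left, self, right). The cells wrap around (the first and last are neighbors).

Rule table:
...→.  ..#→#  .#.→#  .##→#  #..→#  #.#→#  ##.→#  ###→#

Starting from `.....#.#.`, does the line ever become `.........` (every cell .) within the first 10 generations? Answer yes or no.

no

generation 1: ....#####
generation 2: #..######
generation 3: #########
generation 4: #########  (fixed point — unchanged through generation 10)
generation 10 is #########, still not uniform .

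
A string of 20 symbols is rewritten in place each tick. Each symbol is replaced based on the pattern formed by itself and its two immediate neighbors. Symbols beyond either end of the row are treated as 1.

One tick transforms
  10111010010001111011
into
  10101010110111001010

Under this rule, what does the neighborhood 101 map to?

At position 1 the neighborhood is 101; the next row has 0 there.

0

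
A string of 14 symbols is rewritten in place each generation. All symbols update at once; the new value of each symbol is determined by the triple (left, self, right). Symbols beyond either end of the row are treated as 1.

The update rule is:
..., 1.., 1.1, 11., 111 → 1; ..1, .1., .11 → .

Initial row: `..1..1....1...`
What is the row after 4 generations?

1111..1..111..

1..1..111..11.
11..1..111..11
111..1..111..1
1111..1..111..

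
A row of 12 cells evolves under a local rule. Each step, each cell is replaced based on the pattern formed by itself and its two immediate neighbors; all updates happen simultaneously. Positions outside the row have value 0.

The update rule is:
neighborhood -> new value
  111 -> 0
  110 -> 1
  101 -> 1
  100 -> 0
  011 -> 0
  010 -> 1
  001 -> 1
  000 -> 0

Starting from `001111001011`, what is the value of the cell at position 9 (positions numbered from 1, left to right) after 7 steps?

010001011101
110011100111
010100101001
111101111011
000110001101
001010010111
011110111001
position 9 holds 1

1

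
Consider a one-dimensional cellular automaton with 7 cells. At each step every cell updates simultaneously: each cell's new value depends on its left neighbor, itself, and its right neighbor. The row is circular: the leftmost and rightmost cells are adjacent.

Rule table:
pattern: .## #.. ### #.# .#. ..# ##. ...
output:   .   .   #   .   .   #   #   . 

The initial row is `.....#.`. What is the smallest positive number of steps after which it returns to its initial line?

....#..
...#...
..#....
.#.....
#......
......#
.....#.

7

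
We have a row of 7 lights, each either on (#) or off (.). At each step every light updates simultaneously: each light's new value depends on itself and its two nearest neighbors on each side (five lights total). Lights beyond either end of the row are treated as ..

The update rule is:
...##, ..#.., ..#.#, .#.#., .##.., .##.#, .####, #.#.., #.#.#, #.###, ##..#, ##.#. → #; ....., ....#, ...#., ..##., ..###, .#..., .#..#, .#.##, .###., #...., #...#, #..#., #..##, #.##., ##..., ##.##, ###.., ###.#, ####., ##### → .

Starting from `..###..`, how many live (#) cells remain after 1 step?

1

step 1: .#.....
count of #: 1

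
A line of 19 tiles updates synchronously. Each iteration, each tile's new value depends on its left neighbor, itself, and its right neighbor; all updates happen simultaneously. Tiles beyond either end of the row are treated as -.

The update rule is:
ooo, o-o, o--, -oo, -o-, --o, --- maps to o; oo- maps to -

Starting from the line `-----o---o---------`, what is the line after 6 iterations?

oooooooooooooo-oo-o

iteration 1: ooooooooooooooooooo
iteration 2: oooooooooooooooooo-
iteration 3: ooooooooooooooooo-o
iteration 4: oooooooooooooooo-oo
iteration 5: ooooooooooooooo-oo-
iteration 6: oooooooooooooo-oo-o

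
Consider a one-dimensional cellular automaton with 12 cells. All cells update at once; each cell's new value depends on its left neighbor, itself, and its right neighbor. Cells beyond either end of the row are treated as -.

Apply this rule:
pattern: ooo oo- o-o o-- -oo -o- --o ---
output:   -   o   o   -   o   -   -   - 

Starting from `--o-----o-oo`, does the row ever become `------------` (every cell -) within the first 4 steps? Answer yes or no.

step 1: ---------ooo
step 2: ---------o-o
step 3: ----------o-
step 4: ------------
all cells are - at step 4

yes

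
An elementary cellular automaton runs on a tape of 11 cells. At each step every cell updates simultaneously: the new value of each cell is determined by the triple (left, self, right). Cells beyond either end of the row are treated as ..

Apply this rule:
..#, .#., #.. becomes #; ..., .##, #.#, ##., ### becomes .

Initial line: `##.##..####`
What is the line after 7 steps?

.....##....
....#..#...
...######..
..#......#.
.###....###
#...#..#...
##.######..

##.######..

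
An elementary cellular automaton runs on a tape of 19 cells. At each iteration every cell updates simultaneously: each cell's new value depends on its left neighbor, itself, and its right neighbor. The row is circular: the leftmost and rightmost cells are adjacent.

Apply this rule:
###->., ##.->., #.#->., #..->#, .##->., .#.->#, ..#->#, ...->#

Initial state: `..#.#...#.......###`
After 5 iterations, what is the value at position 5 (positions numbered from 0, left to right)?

#

###.############...
................###
################...
................###  (repeats iteration 2; period 2)
iteration 5: ################...
position 5 holds #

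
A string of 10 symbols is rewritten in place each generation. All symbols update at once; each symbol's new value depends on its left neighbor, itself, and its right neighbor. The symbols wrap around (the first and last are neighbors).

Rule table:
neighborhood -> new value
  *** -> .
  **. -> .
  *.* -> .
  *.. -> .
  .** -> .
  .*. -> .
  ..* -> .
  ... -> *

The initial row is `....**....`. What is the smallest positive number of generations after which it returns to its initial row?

2

***....***
....**....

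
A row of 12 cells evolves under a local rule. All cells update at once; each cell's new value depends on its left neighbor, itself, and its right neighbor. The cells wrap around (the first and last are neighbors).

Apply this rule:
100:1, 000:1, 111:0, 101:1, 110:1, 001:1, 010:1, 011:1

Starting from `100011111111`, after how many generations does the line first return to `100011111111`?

2

generation 1: 111110000000
generation 2: 100011111111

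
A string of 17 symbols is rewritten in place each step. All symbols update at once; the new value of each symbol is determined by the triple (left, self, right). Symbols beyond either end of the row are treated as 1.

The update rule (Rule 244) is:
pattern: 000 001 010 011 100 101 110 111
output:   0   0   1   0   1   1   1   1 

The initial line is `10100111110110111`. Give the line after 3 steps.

11111100111110110

11110011111011011
11111001111101101
11111100111110110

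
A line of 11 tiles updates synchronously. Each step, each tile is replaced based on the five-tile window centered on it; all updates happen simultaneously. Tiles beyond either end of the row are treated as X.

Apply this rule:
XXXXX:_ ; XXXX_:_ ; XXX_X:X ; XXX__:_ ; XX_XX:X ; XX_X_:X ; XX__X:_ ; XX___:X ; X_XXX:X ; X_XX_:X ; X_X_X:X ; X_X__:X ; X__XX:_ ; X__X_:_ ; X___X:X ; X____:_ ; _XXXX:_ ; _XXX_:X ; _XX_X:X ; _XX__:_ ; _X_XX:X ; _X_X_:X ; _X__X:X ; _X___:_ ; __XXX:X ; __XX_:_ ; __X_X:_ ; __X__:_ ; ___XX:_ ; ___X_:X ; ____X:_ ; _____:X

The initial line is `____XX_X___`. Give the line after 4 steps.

X____XXX_X_
_X___XXXXXX
XX_X_X_____
_XXXXX__X__

_XXXXX__X__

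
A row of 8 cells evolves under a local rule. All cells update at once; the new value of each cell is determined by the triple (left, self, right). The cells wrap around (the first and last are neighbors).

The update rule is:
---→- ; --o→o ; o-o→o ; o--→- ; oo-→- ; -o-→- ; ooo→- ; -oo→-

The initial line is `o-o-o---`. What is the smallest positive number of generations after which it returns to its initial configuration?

8

generation 1: -o-o---o
generation 2: o-o---o-
generation 3: -o---o-o
generation 4: o---o-o-
generation 5: ---o-o-o
generation 6: --o-o-o-
generation 7: -o-o-o--
generation 8: o-o-o---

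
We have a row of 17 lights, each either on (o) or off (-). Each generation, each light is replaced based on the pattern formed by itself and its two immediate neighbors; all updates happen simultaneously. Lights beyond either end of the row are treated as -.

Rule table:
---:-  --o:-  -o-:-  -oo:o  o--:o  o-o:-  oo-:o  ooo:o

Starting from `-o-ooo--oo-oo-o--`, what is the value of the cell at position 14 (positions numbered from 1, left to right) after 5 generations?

o

generation 1: ---oooo-oo-oo--o-
generation 2: ---oooo-oo-ooo--o
generation 3: ---oooo-oo-oooo--
generation 4: ---oooo-oo-ooooo-
generation 5: ---oooo-oo-oooooo
position 14 holds o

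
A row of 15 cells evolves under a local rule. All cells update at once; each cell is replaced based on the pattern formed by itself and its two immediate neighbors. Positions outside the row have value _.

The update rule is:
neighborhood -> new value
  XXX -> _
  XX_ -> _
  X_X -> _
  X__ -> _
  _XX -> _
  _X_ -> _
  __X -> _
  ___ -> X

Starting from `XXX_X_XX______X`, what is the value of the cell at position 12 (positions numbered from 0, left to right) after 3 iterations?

X

iteration 1: _________XXXX__
iteration 2: XXXXXXXX______X
iteration 3: _________XXXX__
position 12 holds X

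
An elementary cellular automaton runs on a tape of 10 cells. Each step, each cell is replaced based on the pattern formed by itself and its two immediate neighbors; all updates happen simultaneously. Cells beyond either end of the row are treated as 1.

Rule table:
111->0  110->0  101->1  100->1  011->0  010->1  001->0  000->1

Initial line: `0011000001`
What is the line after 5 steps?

1000111100
0110000010
1001111011
0100000100
1111110110

1111110110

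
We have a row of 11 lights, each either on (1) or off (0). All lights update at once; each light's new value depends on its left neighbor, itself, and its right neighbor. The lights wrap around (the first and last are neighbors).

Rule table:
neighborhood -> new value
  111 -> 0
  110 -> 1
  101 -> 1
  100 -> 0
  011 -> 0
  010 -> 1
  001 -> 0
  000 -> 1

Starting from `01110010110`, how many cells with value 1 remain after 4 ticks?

6

00010011010
11010001110
01110100011
10011101001
count of 1: 6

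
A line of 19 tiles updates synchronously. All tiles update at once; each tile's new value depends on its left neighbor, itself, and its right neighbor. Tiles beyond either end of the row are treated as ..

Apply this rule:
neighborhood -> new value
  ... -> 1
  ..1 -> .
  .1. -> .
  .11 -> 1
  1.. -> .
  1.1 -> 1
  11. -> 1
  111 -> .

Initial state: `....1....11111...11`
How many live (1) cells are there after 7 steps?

14

step 1: 111...11.1...1.1.11
step 2: 1.1.1.111..1..1.111
step 3: .1.1.11.1......11.1
step 4: ..1.1111..1111.111.
step 5: 1..11..1..1..111.1.
step 6: ...11........1.11..
step 7: 11.11.111111..111.1
count of 1: 14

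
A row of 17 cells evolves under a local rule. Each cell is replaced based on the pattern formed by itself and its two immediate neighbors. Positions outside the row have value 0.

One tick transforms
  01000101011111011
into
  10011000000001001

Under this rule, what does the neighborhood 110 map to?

At position 13 the neighborhood is 110; the next row has 1 there.

1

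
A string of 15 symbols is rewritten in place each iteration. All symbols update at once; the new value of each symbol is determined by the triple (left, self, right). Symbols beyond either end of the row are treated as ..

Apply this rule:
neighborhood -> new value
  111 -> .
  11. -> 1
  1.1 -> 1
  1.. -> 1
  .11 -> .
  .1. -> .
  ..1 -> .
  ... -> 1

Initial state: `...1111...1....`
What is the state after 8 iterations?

..11....111...1

iteration 1: 11....111..1111
iteration 2: .1111...11....1
iteration 3: ....111..1111..
iteration 4: 111...11....111
iteration 5: ..111..1111...1
iteration 6: 1...11....111..
iteration 7: .11..1111...111
iteration 8: ..11....111...1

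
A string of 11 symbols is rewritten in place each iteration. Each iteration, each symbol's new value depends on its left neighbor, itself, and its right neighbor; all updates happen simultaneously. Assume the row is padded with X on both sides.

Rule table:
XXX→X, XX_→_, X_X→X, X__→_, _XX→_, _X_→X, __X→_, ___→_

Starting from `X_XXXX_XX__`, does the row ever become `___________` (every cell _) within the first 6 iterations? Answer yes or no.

_X_XX_X____
XXX__XX____
XX_________
X__________
___________
all cells are _ at iteration 5

yes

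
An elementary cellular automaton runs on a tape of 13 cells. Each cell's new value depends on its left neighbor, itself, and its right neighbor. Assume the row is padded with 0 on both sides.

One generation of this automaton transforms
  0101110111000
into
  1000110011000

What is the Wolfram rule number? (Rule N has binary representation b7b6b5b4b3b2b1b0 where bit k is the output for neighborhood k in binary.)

position 4: 111 → 1  (bit 7 = 1)
position 5: 110 → 1  (bit 6 = 1)
position 2: 101 → 0  (bit 5 = 0)
position 10: 100 → 0  (bit 4 = 0)
position 3: 011 → 0  (bit 3 = 0)
position 1: 010 → 0  (bit 2 = 0)
position 0: 001 → 1  (bit 1 = 1)
position 11: 000 → 0  (bit 0 = 0)
bits b7..b0 = 11000010 = 194

194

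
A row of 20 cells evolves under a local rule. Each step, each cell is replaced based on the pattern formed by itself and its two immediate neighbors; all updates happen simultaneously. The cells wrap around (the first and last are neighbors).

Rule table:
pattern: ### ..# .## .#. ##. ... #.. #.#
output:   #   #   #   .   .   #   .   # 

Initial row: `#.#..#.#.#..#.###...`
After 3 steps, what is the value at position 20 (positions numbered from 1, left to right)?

step 1: .#..#.#.#..#.###..##
step 2: #..#.#.#..#.###..##.
step 3: ..#.#.#..#.###..##.#
position 20 holds #

#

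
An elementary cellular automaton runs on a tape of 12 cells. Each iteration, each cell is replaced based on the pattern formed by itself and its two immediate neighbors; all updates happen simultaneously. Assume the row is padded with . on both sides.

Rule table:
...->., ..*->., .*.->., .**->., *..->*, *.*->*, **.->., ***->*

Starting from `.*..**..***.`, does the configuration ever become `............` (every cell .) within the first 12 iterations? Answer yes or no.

yes

iteration 1: ..*...*..*.*
iteration 2: ...*...*..*.
iteration 3: ....*...*..*
iteration 4: .....*...*..
iteration 5: ......*...*.
iteration 6: .......*...*
iteration 7: ........*...
iteration 8: .........*..
iteration 9: ..........*.
iteration 10: ...........*
iteration 11: ............
all cells are . at iteration 11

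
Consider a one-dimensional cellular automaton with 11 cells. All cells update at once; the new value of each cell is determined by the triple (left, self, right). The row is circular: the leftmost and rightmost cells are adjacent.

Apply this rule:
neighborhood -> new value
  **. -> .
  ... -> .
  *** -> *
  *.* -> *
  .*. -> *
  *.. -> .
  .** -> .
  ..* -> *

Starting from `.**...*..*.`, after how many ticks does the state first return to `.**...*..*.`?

*....**.**.
*...*..*..*
...**.**.*.
..*..*..**.
.**.**.*...
*..*..**...
*.**.*....*
.*..**...*.
**.*....**.
..**...*..*
.*....**.**
**...*..*..
....**.**.*
...*..*..**
..**.**.*..
.*..*..**..
**.**.*....
..*..**...*
.**.*....**
*..**...*..
*.*....**.*
.**...*..*.

22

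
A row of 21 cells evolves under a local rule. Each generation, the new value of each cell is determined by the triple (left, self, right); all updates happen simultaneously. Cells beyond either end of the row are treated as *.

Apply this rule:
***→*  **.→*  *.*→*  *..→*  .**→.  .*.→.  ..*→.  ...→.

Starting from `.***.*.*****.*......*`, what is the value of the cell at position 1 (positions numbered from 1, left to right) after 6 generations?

*

*.***.*.*****.*......
**.***.*.*****.*.....
***.***.*.*****.*....
****.***.*.*****.*...
*****.***.*.*****.*..
******.***.*.*****.*.
position 1 holds *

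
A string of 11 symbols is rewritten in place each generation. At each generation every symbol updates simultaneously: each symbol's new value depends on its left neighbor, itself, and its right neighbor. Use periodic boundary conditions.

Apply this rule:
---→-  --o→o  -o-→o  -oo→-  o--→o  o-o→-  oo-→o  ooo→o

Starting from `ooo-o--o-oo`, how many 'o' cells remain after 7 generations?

8

generation 1: ooo-oooo--o
generation 2: ooo--ooooo-
generation 3: -oooo-oooo-
generation 4: o-ooo--oooo
generation 5: o--oooo-ooo
generation 6: ooo-ooo--oo
generation 7: ooo--oooo-o
count of o: 8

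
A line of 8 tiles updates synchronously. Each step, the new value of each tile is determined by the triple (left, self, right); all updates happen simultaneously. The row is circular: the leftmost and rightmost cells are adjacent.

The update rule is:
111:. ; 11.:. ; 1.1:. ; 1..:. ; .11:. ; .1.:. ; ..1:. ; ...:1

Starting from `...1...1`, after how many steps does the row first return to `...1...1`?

.1...1..
...1...1

2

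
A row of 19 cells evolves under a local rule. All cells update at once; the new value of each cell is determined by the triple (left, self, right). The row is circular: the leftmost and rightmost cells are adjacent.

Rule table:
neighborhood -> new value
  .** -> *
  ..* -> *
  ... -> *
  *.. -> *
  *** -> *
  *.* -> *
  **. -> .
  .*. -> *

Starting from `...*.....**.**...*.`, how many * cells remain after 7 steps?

step 1: **********.**.*****
step 2: *********.**.******
step 3: ********.**.*******
step 4: *******.**.********
step 5: ******.**.*********
step 6: *****.**.**********
step 7: ****.**.***********
count of *: 17

17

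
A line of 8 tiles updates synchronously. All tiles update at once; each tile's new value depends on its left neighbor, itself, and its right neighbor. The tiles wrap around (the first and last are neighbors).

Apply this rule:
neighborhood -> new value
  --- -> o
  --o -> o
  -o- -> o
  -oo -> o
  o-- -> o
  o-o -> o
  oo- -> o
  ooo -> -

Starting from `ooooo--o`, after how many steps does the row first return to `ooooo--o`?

2

----oooo
ooooo--o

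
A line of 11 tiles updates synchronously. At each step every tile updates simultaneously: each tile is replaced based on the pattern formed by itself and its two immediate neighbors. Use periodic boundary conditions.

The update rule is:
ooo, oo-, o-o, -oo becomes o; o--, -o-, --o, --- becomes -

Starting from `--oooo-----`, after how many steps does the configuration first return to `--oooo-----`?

--oooo-----

1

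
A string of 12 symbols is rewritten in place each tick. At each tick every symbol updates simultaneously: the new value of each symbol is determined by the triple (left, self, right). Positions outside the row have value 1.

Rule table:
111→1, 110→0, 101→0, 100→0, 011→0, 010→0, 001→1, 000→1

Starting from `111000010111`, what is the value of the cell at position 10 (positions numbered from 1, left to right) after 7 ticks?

1

110011100011
100101001101
001000010000
010011100111
000101001011
011000010001
000011100110
position 10 holds 1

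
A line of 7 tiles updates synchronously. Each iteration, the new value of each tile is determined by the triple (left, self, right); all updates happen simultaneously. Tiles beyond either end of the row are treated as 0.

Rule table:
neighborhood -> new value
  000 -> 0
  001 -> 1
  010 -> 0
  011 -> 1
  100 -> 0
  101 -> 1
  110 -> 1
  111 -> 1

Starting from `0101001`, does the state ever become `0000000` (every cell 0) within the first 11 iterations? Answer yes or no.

1010010
0100100
1001000
0010000
0100000
1000000
0000000
all cells are 0 at iteration 7

yes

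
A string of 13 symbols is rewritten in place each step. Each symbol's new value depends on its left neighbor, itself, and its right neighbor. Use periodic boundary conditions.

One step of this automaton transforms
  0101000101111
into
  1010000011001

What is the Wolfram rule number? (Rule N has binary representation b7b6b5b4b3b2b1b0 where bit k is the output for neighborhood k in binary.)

position 10: 111 → 0  (bit 7 = 0)
position 12: 110 → 1  (bit 6 = 1)
position 0: 101 → 1  (bit 5 = 1)
position 4: 100 → 0  (bit 4 = 0)
position 9: 011 → 1  (bit 3 = 1)
position 1: 010 → 0  (bit 2 = 0)
position 6: 001 → 0  (bit 1 = 0)
position 5: 000 → 0  (bit 0 = 0)
bits b7..b0 = 01101000 = 104

104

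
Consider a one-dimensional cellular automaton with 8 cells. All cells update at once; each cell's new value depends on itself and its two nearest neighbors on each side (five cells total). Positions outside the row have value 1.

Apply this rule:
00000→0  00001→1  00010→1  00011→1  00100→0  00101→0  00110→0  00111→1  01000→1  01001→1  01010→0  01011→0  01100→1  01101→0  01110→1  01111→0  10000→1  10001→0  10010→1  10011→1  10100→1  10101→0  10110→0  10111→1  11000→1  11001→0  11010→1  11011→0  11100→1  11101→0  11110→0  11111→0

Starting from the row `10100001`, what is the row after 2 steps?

01000000

01111111
01000000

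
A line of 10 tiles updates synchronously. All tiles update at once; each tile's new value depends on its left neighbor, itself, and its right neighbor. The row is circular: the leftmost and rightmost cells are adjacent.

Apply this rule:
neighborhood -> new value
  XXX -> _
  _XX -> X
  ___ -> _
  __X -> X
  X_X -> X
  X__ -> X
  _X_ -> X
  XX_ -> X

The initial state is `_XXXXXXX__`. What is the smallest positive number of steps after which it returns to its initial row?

4

XX_____XX_
XXX___XXXX
__XX_XX___
_XXXXXXX__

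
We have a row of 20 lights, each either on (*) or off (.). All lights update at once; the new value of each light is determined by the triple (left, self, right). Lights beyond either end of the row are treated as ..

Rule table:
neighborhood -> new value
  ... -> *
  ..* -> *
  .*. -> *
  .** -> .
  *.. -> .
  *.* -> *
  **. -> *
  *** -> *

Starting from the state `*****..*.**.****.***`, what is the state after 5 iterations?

*.**.****.***.**.***

.****.***.**.****.**
*.****.***.**.****.*
**.****.***.**.*****
.**.****.***.**.****
*.**.****.***.**.***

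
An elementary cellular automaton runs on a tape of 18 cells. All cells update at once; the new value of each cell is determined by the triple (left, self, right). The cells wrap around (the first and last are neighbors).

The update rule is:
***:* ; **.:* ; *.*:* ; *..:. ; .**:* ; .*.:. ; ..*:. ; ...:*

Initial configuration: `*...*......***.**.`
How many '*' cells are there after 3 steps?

15

..*...****.*******
....*.************
.**..*************
count of *: 15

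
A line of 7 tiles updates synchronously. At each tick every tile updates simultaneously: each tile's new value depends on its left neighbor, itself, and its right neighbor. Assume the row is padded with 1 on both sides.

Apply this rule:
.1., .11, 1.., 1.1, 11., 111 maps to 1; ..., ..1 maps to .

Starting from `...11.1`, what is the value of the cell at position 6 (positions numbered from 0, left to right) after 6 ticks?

1..1111
11.1111
1111111
1111111  (fixed point — unchanged through tick 6)
position 6 holds 1

1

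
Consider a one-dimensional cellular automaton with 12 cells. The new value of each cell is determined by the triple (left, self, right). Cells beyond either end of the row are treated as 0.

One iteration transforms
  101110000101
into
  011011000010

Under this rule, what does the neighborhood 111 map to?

At position 3 the neighborhood is 111; the next row has 0 there.

0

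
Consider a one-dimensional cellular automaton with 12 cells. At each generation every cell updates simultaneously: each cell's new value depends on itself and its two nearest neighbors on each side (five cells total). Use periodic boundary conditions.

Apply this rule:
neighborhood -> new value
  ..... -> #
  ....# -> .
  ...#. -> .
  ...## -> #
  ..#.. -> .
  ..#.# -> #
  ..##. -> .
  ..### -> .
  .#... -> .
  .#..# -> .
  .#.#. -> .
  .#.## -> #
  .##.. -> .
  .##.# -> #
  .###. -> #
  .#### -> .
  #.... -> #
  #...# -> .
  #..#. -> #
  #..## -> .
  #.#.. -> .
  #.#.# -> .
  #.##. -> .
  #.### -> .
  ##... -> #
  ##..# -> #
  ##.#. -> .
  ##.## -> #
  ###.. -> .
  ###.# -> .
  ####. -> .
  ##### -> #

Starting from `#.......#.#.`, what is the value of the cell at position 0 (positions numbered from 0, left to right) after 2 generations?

generation 1: ..####..#...
generation 2: .#....##..##
position 0 holds .

.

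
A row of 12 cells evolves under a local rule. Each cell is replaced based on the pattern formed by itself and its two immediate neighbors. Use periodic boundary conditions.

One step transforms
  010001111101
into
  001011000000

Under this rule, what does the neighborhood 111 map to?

At position 6 the neighborhood is 111; the next row has 0 there.

0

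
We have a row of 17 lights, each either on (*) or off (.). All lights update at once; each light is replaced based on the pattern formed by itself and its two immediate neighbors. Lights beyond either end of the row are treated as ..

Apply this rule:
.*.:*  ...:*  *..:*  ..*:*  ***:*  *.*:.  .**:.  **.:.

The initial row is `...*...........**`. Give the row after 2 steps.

.*************.**

***************..
.*************.**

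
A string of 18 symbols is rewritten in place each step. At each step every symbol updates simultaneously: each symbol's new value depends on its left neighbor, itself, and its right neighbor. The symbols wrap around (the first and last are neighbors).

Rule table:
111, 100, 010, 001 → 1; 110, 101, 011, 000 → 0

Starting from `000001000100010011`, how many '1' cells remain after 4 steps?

7

100011101110111100
110101000100011011
100101101110100001
011100000100110010
count of 1: 7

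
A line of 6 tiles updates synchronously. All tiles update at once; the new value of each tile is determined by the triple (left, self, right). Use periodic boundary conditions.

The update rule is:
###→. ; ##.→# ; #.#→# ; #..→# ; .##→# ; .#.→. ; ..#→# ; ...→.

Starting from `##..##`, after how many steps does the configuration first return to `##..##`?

step 1: .####.
step 2: ##..##

2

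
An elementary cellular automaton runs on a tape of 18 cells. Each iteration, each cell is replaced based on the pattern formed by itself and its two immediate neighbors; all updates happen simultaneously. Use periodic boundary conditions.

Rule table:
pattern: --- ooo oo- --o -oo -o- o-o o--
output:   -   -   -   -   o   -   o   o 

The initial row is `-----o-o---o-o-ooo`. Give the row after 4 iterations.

o--o-----o-o--o-o-

o-----o-o---o-oo--
-o-----o-o---oo-o-
--o-----o-o--o-o-o
o--o-----o-o--o-o-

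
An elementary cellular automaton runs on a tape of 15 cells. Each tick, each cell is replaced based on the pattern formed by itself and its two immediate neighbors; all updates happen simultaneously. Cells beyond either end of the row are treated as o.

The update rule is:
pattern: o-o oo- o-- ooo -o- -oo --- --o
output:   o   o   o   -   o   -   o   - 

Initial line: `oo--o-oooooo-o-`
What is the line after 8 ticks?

o-oo-----ooo---

tick 1: -oo-oo-----oooo
tick 2: o-oo-ooooo-----
tick 3: oo-oo----ooooo-
tick 4: -oo-oooo-----oo
tick 5: o-oo---ooooo---
tick 6: oo-ooo-----ooo-
tick 7: -oo--ooooo---oo
tick 8: o-oo-----ooo---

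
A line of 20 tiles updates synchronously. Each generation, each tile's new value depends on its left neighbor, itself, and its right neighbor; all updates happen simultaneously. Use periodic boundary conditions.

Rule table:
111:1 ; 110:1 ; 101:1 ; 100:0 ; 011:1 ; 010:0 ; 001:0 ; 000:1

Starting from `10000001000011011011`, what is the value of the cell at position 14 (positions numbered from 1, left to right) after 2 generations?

generation 1: 10111100011011111111
generation 2: 11111101011111111111
position 14 holds 1

1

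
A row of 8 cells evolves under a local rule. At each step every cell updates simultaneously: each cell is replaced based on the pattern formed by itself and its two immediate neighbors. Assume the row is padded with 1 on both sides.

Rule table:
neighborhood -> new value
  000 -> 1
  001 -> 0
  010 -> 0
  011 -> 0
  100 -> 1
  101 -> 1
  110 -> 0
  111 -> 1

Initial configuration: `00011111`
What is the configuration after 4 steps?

11001111
10100111
01010011
10101001

10101001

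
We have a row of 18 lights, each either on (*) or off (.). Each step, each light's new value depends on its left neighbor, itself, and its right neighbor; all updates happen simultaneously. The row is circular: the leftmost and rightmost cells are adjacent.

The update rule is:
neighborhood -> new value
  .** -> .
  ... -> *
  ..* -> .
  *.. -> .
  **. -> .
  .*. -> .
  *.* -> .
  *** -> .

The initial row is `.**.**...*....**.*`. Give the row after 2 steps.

.......*...**.....
******...*....****

******...*....****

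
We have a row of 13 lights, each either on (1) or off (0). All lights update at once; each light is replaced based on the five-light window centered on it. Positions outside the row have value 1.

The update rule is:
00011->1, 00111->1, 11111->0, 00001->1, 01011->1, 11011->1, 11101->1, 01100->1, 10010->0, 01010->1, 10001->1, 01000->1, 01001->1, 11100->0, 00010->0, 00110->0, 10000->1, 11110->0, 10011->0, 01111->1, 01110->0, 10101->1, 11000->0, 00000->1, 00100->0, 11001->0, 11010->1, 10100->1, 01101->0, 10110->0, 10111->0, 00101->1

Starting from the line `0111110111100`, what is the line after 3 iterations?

1010011010000
1111000111111
0000011110000

0000011110000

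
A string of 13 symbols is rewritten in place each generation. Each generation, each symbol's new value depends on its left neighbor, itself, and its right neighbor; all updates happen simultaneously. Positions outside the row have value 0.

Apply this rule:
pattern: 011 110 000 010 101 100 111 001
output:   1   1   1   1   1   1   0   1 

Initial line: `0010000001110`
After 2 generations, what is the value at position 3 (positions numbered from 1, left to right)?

0

generation 1: 1111111111011
generation 2: 1000000001111
position 3 holds 0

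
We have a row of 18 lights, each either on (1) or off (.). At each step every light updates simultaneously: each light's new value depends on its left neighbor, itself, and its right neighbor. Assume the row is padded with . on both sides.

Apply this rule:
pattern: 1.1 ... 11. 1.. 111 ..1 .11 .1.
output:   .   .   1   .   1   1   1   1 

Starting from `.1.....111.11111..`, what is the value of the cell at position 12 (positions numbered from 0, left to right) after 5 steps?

11....1111.11111..
11...11111.11111..
11..111111.11111..
11.1111111.11111..
11.1111111.11111..
position 12 holds 1

1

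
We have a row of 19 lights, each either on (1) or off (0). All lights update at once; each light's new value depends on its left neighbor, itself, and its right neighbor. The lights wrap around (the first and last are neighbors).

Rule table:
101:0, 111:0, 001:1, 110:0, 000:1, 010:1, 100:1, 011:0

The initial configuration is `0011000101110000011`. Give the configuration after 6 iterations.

0011000011110000011

1100111100001111100
0011000011110000011
1100111100001111100  (repeats iteration 1; period 2)
iteration 6: 0011000011110000011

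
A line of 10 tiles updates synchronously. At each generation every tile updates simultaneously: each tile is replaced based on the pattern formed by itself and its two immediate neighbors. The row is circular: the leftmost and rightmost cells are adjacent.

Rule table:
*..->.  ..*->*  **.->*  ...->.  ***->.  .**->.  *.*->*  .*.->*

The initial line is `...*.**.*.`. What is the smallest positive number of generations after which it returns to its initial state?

..***.***.
.*..**..*.
**.*.*.**.
.******.**
*.....**.*
*....*.**.
*...***.**
*..*..**..
*.**.*.*.*
**.******.
.**.....**
*.*....*.*
***...***.
..*..*..**
.**.**.*.*
*.**.*****
**.**.....
.**.*....*
*.***...**
**..*..*..
.*.**.**.*
***.**.***
..**.**...
.*.**.*...
***.***...
..**..*..*
.*.*.**.**
*****.**.*
....**.**.
...*.**.*.

30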